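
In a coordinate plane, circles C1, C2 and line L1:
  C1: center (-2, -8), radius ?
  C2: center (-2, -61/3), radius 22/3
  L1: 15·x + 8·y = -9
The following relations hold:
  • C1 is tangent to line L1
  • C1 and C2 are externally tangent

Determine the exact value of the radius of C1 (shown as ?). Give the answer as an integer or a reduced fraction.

1. [C1‖L1]  r_C1² − 25 = 0  ⇒  r_C1 = 5 (r>0 drops 1)
2. [ext C1·C2]  r_C1² + (44/3)r_C1 − 295/3 = 0  ⇒  r_C1 = 5 (r>0 drops 1)

5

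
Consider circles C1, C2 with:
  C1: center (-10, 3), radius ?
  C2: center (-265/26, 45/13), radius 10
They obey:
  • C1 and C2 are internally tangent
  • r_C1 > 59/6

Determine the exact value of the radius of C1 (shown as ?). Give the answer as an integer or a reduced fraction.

1. [int C1,C2]  r_C1² − 20r_C1 + 399/4 = 0  ⇒  r_C1 = 19/2 or 21/2
2. given r_C1 > 59/6: keep 21/2

21/2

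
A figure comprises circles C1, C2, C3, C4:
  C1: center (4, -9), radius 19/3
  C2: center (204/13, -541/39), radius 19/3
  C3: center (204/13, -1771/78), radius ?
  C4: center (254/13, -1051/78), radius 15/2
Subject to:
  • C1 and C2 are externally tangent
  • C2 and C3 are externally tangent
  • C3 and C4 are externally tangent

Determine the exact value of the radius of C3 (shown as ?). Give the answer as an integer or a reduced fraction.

5/2

1. [ext C2·C3]  r_C3² + (38/3)r_C3 − 455/12 = 0  ⇒  r_C3 = 5/2 (r>0 drops 1)
2. [ext C3·C4]  r_C3² + 15r_C3 − 175/4 = 0  ⇒  r_C3 = 5/2 (r>0 drops 1)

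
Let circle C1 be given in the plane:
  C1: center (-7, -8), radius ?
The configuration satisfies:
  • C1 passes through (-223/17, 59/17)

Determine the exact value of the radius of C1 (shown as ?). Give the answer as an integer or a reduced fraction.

13

1. [C1∋P]  r_C1² − 169 = 0  ⇒  r_C1 = 13 (r>0 drops 1)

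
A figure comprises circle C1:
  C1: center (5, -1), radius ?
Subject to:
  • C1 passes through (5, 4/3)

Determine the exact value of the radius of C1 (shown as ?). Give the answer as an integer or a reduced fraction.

1. [C1∋P]  r_C1² − 49/9 = 0  ⇒  r_C1 = 7/3 (r>0 drops 1)

7/3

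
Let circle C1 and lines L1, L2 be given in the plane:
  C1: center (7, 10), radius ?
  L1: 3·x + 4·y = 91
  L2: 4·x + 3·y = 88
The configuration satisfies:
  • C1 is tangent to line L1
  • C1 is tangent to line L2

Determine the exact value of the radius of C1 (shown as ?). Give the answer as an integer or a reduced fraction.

6

1. [C1‖L1]  r_C1² − 36 = 0  ⇒  r_C1 = 6 (r>0 drops 1)
2. [C1‖L2]  r_C1² − 36 = 0  ⇒  r_C1 = 6 (r>0 drops 1)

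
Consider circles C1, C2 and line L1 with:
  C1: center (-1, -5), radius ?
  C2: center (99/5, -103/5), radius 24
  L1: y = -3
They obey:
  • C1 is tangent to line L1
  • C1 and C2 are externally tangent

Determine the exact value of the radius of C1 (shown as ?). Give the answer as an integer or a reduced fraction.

2

1. [C1‖L1]  r_C1² − 4 = 0  ⇒  r_C1 = 2 (r>0 drops 1)
2. [ext C1·C2]  r_C1² + 48r_C1 − 100 = 0  ⇒  r_C1 = 2 (r>0 drops 1)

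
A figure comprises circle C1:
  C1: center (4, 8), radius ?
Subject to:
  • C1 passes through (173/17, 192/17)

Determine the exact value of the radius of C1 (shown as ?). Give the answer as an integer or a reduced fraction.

1. [C1∋P]  r_C1² − 49 = 0  ⇒  r_C1 = 7 (r>0 drops 1)

7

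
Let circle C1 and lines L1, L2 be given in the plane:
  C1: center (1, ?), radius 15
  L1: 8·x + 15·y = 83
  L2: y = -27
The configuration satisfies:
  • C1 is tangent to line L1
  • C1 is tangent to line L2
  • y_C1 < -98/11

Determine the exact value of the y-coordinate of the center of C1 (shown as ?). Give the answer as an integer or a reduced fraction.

1. [C1‖L1]  y_C1² − 10y_C1 − 264 = 0  ⇒  y_C1 = -12 or 22
2. [C1‖L2]  y_C1² + 54y_C1 + 504 = 0  ⇒  y_C1 = -42 or -12

-12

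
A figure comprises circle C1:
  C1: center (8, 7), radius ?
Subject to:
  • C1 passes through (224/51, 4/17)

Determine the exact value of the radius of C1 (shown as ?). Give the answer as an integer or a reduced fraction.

1. [C1∋P]  r_C1² − 529/9 = 0  ⇒  r_C1 = 23/3 (r>0 drops 1)

23/3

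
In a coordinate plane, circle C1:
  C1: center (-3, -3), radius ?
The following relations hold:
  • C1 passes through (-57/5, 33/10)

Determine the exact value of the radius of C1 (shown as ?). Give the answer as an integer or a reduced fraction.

1. [C1∋P]  r_C1² − 441/4 = 0  ⇒  r_C1 = 21/2 (r>0 drops 1)

21/2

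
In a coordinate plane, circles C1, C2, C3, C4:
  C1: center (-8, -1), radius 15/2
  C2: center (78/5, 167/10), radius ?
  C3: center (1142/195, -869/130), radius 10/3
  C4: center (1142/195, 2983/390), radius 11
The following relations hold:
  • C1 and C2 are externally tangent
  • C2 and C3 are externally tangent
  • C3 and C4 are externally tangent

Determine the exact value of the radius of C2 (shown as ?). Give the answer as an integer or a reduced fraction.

1. [ext C1·C2]  r_C2² + 15r_C2 − 814 = 0  ⇒  r_C2 = 22 (r>0 drops 1)
2. [ext C2·C3]  r_C2² + (20/3)r_C2 − 1892/3 = 0  ⇒  r_C2 = 22 (r>0 drops 1)

22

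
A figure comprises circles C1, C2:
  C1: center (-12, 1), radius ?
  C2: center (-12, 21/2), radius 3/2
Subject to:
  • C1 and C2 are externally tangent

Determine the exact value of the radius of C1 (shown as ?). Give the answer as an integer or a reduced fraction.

1. [ext C1·C2]  r_C1² + 3r_C1 − 88 = 0  ⇒  r_C1 = 8 (r>0 drops 1)

8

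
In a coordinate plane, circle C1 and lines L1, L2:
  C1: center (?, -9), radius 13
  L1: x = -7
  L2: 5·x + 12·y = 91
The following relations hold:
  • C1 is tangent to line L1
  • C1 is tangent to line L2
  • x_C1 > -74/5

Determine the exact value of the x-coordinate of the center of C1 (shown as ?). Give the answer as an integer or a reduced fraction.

6

1. [C1‖L1]  x_C1² + 14x_C1 − 120 = 0  ⇒  x_C1 = -20 or 6
2. [C1‖L2]  x_C1² − (398/5)x_C1 + 2208/5 = 0  ⇒  x_C1 = 6 or 368/5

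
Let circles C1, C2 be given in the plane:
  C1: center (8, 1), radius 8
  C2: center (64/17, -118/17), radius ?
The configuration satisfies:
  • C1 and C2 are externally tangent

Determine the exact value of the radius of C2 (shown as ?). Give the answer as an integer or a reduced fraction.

1. [ext C1·C2]  r_C2² + 16r_C2 − 17 = 0  ⇒  r_C2 = 1 (r>0 drops 1)

1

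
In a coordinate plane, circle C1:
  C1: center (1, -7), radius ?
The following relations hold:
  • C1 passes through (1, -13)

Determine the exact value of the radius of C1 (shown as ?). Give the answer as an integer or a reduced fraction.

1. [C1∋P]  r_C1² − 36 = 0  ⇒  r_C1 = 6 (r>0 drops 1)

6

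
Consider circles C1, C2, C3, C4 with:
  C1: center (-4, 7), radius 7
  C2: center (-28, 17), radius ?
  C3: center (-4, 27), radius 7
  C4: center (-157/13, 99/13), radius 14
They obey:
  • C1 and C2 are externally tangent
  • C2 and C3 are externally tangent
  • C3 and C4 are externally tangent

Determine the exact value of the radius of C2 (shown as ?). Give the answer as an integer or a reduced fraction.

19

1. [ext C1·C2]  r_C2² + 14r_C2 − 627 = 0  ⇒  r_C2 = 19 (r>0 drops 1)
2. [ext C2·C3]  r_C2² + 14r_C2 − 627 = 0  ⇒  r_C2 = 19 (r>0 drops 1)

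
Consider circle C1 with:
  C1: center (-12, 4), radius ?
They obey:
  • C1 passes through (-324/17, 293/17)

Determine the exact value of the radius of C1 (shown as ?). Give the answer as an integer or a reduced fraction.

1. [C1∋P]  r_C1² − 225 = 0  ⇒  r_C1 = 15 (r>0 drops 1)

15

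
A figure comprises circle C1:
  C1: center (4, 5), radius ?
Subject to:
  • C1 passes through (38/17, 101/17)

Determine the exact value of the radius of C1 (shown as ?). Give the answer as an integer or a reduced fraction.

1. [C1∋P]  r_C1² − 4 = 0  ⇒  r_C1 = 2 (r>0 drops 1)

2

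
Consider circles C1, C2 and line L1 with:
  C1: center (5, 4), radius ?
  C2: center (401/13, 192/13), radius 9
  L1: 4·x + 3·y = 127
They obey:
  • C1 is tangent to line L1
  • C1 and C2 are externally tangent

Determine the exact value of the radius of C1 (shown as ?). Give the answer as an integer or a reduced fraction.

19

1. [C1‖L1]  r_C1² − 361 = 0  ⇒  r_C1 = 19 (r>0 drops 1)
2. [ext C1·C2]  r_C1² + 18r_C1 − 703 = 0  ⇒  r_C1 = 19 (r>0 drops 1)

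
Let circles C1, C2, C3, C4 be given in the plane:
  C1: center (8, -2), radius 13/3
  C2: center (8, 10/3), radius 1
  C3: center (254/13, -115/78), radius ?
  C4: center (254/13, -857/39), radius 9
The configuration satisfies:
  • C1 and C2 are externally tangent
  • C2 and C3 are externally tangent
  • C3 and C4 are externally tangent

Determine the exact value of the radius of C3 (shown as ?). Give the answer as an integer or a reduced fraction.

23/2

1. [ext C2·C3]  r_C3² + 2r_C3 − 621/4 = 0  ⇒  r_C3 = 23/2 (r>0 drops 1)
2. [ext C3·C4]  r_C3² + 18r_C3 − 1357/4 = 0  ⇒  r_C3 = 23/2 (r>0 drops 1)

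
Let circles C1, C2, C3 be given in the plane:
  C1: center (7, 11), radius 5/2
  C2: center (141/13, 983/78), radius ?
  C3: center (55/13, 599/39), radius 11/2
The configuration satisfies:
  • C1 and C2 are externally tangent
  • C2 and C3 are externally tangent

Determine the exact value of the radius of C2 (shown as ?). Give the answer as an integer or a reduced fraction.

1. [ext C1·C2]  r_C2² + 5r_C2 − 100/9 = 0  ⇒  r_C2 = 5/3 (r>0 drops 1)
2. [ext C2·C3]  r_C2² + 11r_C2 − 190/9 = 0  ⇒  r_C2 = 5/3 (r>0 drops 1)

5/3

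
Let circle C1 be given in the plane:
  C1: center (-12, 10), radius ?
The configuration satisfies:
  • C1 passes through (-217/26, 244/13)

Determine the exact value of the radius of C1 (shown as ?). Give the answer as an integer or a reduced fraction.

1. [C1∋P]  r_C1² − 361/4 = 0  ⇒  r_C1 = 19/2 (r>0 drops 1)

19/2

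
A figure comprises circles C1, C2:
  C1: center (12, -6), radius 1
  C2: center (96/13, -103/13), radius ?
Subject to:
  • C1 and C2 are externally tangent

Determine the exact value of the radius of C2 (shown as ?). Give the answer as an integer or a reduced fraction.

1. [ext C1·C2]  r_C2² + 2r_C2 − 24 = 0  ⇒  r_C2 = 4 (r>0 drops 1)

4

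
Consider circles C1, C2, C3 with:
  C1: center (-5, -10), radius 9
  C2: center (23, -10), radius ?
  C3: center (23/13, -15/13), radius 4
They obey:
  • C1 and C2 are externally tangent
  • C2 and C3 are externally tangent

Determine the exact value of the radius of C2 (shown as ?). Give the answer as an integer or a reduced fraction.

19

1. [ext C1·C2]  r_C2² + 18r_C2 − 703 = 0  ⇒  r_C2 = 19 (r>0 drops 1)
2. [ext C2·C3]  r_C2² + 8r_C2 − 513 = 0  ⇒  r_C2 = 19 (r>0 drops 1)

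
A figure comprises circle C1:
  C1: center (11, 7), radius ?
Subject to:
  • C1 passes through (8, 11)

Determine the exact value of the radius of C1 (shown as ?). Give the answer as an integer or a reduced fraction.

5

1. [C1∋P]  r_C1² − 25 = 0  ⇒  r_C1 = 5 (r>0 drops 1)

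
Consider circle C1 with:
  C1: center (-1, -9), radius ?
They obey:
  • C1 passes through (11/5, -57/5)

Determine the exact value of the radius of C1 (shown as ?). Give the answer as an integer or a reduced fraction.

4

1. [C1∋P]  r_C1² − 16 = 0  ⇒  r_C1 = 4 (r>0 drops 1)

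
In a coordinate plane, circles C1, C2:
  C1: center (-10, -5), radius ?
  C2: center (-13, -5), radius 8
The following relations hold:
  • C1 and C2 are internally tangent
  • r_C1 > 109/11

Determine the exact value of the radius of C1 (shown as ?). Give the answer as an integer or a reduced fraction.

1. [int C1,C2]  r_C1² − 16r_C1 + 55 = 0  ⇒  r_C1 = 5 or 11
2. given r_C1 > 109/11: keep 11

11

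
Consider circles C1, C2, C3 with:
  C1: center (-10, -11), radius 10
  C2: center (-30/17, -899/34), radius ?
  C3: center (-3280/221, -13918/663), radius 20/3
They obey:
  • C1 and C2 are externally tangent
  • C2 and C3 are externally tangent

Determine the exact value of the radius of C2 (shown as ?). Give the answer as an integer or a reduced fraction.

1. [ext C1·C2]  r_C2² + 20r_C2 − 825/4 = 0  ⇒  r_C2 = 15/2 (r>0 drops 1)
2. [ext C2·C3]  r_C2² + (40/3)r_C2 − 625/4 = 0  ⇒  r_C2 = 15/2 (r>0 drops 1)

15/2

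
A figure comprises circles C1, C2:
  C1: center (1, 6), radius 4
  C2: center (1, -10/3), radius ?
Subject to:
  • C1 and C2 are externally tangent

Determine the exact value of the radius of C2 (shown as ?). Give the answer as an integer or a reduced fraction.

16/3

1. [ext C1·C2]  r_C2² + 8r_C2 − 640/9 = 0  ⇒  r_C2 = 16/3 (r>0 drops 1)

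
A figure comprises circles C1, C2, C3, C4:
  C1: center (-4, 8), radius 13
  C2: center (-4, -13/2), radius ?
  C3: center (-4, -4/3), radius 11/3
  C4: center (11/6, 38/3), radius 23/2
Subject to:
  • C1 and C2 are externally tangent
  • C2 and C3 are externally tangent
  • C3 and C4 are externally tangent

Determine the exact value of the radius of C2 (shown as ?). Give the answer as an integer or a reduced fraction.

3/2

1. [ext C1·C2]  r_C2² + 26r_C2 − 165/4 = 0  ⇒  r_C2 = 3/2 (r>0 drops 1)
2. [ext C2·C3]  r_C2² + (22/3)r_C2 − 53/4 = 0  ⇒  r_C2 = 3/2 (r>0 drops 1)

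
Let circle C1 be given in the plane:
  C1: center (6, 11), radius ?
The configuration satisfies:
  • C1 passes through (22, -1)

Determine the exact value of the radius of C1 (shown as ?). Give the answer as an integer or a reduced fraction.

1. [C1∋P]  r_C1² − 400 = 0  ⇒  r_C1 = 20 (r>0 drops 1)

20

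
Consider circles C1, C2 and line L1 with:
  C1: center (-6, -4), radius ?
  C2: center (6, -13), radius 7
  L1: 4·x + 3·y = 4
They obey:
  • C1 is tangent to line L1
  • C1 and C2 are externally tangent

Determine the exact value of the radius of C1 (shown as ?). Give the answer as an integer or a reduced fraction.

1. [C1‖L1]  r_C1² − 64 = 0  ⇒  r_C1 = 8 (r>0 drops 1)
2. [ext C1·C2]  r_C1² + 14r_C1 − 176 = 0  ⇒  r_C1 = 8 (r>0 drops 1)

8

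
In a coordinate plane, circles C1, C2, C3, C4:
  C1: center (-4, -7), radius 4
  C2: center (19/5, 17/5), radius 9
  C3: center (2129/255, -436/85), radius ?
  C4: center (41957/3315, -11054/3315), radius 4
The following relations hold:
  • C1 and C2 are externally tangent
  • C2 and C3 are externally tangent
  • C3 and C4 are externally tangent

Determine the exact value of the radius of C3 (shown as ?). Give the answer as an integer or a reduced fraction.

1. [ext C2·C3]  r_C3² + 18r_C3 − 112/9 = 0  ⇒  r_C3 = 2/3 (r>0 drops 1)
2. [ext C3·C4]  r_C3² + 8r_C3 − 52/9 = 0  ⇒  r_C3 = 2/3 (r>0 drops 1)

2/3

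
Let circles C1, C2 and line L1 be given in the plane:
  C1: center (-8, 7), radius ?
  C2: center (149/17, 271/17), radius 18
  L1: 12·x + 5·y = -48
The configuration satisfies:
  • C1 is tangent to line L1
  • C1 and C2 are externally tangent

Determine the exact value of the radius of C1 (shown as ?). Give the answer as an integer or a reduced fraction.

1. [C1‖L1]  r_C1² − 1 = 0  ⇒  r_C1 = 1 (r>0 drops 1)
2. [ext C1·C2]  r_C1² + 36r_C1 − 37 = 0  ⇒  r_C1 = 1 (r>0 drops 1)

1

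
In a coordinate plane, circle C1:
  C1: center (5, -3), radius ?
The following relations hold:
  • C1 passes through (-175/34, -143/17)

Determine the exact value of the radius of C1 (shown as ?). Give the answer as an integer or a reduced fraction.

1. [C1∋P]  r_C1² − 529/4 = 0  ⇒  r_C1 = 23/2 (r>0 drops 1)

23/2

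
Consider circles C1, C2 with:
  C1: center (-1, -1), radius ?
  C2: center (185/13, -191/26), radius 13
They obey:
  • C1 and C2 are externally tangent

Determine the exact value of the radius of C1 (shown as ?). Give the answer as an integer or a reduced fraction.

7/2

1. [ext C1·C2]  r_C1² + 26r_C1 − 413/4 = 0  ⇒  r_C1 = 7/2 (r>0 drops 1)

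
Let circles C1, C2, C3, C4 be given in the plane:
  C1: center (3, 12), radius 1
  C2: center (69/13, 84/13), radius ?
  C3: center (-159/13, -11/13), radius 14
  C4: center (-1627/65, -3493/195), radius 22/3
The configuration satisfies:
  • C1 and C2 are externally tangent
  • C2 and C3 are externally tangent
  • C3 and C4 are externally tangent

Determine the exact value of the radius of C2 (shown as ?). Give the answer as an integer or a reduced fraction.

1. [ext C1·C2]  r_C2² + 2r_C2 − 35 = 0  ⇒  r_C2 = 5 (r>0 drops 1)
2. [ext C2·C3]  r_C2² + 28r_C2 − 165 = 0  ⇒  r_C2 = 5 (r>0 drops 1)

5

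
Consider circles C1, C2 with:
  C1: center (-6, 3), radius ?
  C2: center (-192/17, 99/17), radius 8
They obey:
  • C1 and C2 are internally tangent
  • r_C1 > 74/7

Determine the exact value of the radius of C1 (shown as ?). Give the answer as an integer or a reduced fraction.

14

1. [int C1,C2]  r_C1² − 16r_C1 + 28 = 0  ⇒  r_C1 = 2 or 14
2. given r_C1 > 74/7: keep 14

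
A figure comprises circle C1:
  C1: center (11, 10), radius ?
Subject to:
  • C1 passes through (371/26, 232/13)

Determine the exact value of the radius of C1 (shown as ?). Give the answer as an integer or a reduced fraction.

1. [C1∋P]  r_C1² − 289/4 = 0  ⇒  r_C1 = 17/2 (r>0 drops 1)

17/2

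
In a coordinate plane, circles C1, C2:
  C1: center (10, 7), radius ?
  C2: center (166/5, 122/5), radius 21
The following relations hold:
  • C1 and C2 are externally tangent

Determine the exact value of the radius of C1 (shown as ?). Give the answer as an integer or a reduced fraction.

8

1. [ext C1·C2]  r_C1² + 42r_C1 − 400 = 0  ⇒  r_C1 = 8 (r>0 drops 1)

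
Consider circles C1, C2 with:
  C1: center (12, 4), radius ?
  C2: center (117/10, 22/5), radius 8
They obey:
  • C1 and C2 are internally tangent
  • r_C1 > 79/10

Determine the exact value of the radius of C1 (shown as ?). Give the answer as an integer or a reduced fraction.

1. [int C1,C2]  r_C1² − 16r_C1 + 255/4 = 0  ⇒  r_C1 = 15/2 or 17/2
2. given r_C1 > 79/10: keep 17/2

17/2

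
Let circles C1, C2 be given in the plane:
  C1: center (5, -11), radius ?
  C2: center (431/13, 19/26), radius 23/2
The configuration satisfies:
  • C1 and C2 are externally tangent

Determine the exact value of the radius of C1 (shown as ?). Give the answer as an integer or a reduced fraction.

19

1. [ext C1·C2]  r_C1² + 23r_C1 − 798 = 0  ⇒  r_C1 = 19 (r>0 drops 1)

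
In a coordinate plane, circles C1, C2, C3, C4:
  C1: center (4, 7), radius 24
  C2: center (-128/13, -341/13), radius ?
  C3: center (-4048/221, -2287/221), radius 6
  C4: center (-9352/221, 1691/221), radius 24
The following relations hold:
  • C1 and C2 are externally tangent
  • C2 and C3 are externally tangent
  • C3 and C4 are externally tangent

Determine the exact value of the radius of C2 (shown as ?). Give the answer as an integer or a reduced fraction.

12

1. [ext C1·C2]  r_C2² + 48r_C2 − 720 = 0  ⇒  r_C2 = 12 (r>0 drops 1)
2. [ext C2·C3]  r_C2² + 12r_C2 − 288 = 0  ⇒  r_C2 = 12 (r>0 drops 1)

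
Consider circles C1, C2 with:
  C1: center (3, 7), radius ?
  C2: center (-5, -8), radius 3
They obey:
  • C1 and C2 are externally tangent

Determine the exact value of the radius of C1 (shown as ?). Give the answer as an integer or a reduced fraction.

14

1. [ext C1·C2]  r_C1² + 6r_C1 − 280 = 0  ⇒  r_C1 = 14 (r>0 drops 1)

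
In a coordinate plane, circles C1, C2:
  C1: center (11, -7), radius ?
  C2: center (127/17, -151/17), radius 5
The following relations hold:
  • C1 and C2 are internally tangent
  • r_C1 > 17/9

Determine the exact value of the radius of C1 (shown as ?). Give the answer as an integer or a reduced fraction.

9

1. [int C1,C2]  r_C1² − 10r_C1 + 9 = 0  ⇒  r_C1 = 1 or 9
2. given r_C1 > 17/9: keep 9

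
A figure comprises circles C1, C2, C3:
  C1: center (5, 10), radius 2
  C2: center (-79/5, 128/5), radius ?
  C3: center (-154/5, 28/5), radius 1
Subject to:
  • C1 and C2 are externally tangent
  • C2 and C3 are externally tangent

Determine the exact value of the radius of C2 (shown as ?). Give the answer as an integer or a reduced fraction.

1. [ext C1·C2]  r_C2² + 4r_C2 − 672 = 0  ⇒  r_C2 = 24 (r>0 drops 1)
2. [ext C2·C3]  r_C2² + 2r_C2 − 624 = 0  ⇒  r_C2 = 24 (r>0 drops 1)

24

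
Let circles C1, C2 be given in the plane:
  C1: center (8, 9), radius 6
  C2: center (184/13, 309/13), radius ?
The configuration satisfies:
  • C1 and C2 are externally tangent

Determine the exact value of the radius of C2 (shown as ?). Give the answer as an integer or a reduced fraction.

10

1. [ext C1·C2]  r_C2² + 12r_C2 − 220 = 0  ⇒  r_C2 = 10 (r>0 drops 1)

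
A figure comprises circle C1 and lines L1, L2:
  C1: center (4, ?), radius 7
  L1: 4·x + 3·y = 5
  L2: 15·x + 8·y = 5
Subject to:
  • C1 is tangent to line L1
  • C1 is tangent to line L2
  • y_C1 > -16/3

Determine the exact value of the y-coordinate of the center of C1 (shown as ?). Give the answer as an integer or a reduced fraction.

8

1. [C1‖L1]  y_C1² + (22/3)y_C1 − 368/3 = 0  ⇒  y_C1 = -46/3 or 8
2. [C1‖L2]  y_C1² + (55/4)y_C1 − 174 = 0  ⇒  y_C1 = -87/4 or 8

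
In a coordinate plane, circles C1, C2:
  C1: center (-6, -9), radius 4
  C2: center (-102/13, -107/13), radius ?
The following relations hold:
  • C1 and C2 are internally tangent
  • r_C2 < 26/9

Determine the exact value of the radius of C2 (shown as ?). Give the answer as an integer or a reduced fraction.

2

1. [int C1,C2]  r_C2² − 8r_C2 + 12 = 0  ⇒  r_C2 = 2 or 6
2. given r_C2 < 26/9: keep 2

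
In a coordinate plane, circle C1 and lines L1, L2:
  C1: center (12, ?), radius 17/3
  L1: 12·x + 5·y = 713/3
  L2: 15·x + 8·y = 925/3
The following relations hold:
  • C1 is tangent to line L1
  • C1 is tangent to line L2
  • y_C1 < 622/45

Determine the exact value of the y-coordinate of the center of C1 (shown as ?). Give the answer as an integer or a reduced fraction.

1. [C1‖L1]  y_C1² − (562/15)y_C1 + 2008/15 = 0  ⇒  y_C1 = 4 or 502/15
2. [C1‖L2]  y_C1² − (385/12)y_C1 + 337/3 = 0  ⇒  y_C1 = 4 or 337/12

4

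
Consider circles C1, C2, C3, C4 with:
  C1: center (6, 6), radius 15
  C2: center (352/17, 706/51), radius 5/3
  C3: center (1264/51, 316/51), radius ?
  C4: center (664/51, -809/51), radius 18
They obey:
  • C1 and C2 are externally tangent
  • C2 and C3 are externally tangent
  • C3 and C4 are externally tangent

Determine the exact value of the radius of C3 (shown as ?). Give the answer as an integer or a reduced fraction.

1. [ext C2·C3]  r_C3² + (10/3)r_C3 − 217/3 = 0  ⇒  r_C3 = 7 (r>0 drops 1)
2. [ext C3·C4]  r_C3² + 36r_C3 − 301 = 0  ⇒  r_C3 = 7 (r>0 drops 1)

7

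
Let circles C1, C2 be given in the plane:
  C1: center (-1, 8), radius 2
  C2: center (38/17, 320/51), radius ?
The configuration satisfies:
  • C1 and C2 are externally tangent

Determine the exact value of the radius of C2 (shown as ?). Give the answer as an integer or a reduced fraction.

1. [ext C1·C2]  r_C2² + 4r_C2 − 85/9 = 0  ⇒  r_C2 = 5/3 (r>0 drops 1)

5/3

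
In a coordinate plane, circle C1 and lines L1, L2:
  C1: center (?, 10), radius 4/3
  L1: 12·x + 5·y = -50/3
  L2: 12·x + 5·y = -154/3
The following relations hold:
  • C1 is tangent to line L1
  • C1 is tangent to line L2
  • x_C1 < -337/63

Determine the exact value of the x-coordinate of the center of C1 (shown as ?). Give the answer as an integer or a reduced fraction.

-7

1. [C1‖L1]  x_C1² + (100/9)x_C1 + 259/9 = 0  ⇒  x_C1 = -7 or -37/9
2. [C1‖L2]  x_C1² + (152/9)x_C1 + 623/9 = 0  ⇒  x_C1 = -89/9 or -7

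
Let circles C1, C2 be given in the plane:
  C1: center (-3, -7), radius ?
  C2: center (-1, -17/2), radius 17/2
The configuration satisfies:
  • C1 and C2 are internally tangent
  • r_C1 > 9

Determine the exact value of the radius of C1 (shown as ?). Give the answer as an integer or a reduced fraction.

1. [int C1,C2]  r_C1² − 17r_C1 + 66 = 0  ⇒  r_C1 = 6 or 11
2. given r_C1 > 9: keep 11

11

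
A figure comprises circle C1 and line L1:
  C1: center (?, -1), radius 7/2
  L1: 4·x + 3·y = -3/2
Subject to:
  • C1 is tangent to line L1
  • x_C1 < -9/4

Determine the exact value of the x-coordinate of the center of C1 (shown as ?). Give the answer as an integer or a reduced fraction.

-4

1. [C1‖L1]  x_C1² − (3/4)x_C1 − 19 = 0  ⇒  x_C1 = -4 or 19/4
2. given x_C1 < -9/4: keep -4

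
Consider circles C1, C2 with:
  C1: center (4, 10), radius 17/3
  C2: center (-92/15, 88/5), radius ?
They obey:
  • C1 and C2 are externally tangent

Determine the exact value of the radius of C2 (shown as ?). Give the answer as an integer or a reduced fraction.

7

1. [ext C1·C2]  r_C2² + (34/3)r_C2 − 385/3 = 0  ⇒  r_C2 = 7 (r>0 drops 1)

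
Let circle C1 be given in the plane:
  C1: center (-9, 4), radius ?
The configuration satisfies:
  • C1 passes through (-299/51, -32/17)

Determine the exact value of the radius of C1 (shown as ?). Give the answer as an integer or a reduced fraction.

1. [C1∋P]  r_C1² − 400/9 = 0  ⇒  r_C1 = 20/3 (r>0 drops 1)

20/3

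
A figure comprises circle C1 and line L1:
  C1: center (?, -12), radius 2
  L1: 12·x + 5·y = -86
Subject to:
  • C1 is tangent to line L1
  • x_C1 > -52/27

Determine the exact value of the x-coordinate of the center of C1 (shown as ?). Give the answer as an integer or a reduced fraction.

1. [C1‖L1]  x_C1² + (13/3)x_C1 = 0  ⇒  x_C1 = -13/3 or 0
2. given x_C1 > -52/27: keep 0

0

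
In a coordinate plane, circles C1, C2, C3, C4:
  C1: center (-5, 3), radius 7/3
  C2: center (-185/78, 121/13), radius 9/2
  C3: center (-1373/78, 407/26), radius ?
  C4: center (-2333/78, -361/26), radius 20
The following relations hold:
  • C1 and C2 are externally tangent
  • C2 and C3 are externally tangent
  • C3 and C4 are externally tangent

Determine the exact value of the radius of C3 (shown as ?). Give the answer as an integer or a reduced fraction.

1. [ext C2·C3]  r_C3² + 9r_C3 − 252 = 0  ⇒  r_C3 = 12 (r>0 drops 1)
2. [ext C3·C4]  r_C3² + 40r_C3 − 624 = 0  ⇒  r_C3 = 12 (r>0 drops 1)

12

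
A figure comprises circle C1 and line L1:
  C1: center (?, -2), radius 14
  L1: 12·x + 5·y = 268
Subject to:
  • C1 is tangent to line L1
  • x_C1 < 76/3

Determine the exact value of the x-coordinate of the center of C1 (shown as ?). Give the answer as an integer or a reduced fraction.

1. [C1‖L1]  x_C1² − (139/3)x_C1 + 920/3 = 0  ⇒  x_C1 = 8 or 115/3
2. given x_C1 < 76/3: keep 8

8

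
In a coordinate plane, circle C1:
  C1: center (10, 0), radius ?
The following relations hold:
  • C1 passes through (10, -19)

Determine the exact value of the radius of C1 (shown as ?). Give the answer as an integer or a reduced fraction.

1. [C1∋P]  r_C1² − 361 = 0  ⇒  r_C1 = 19 (r>0 drops 1)

19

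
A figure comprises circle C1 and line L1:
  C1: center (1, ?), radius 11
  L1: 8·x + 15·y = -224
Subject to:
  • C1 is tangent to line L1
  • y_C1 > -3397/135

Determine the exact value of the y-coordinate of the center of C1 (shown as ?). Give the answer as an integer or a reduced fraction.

-3

1. [C1‖L1]  y_C1² + (464/15)y_C1 + 419/5 = 0  ⇒  y_C1 = -419/15 or -3
2. given y_C1 > -3397/135: keep -3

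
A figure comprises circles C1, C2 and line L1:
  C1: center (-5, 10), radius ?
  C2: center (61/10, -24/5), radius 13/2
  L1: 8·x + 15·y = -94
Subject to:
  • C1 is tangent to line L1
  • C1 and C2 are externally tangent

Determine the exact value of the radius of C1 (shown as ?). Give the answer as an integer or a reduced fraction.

12

1. [C1‖L1]  r_C1² − 144 = 0  ⇒  r_C1 = 12 (r>0 drops 1)
2. [ext C1·C2]  r_C1² + 13r_C1 − 300 = 0  ⇒  r_C1 = 12 (r>0 drops 1)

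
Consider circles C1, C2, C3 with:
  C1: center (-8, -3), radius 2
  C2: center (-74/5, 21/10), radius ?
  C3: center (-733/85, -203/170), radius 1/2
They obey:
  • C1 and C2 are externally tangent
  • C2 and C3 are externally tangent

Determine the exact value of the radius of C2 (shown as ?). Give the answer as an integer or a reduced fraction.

13/2

1. [ext C1·C2]  r_C2² + 4r_C2 − 273/4 = 0  ⇒  r_C2 = 13/2 (r>0 drops 1)
2. [ext C2·C3]  r_C2² + 1r_C2 − 195/4 = 0  ⇒  r_C2 = 13/2 (r>0 drops 1)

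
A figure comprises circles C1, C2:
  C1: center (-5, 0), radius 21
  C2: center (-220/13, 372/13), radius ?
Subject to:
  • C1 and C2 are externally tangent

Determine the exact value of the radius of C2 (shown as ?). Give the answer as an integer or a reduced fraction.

10

1. [ext C1·C2]  r_C2² + 42r_C2 − 520 = 0  ⇒  r_C2 = 10 (r>0 drops 1)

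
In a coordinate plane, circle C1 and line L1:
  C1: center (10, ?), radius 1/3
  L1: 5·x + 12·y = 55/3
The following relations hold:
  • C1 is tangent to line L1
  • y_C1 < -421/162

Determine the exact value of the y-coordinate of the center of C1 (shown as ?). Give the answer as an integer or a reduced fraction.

1. [C1‖L1]  y_C1² + (95/18)y_C1 + 41/6 = 0  ⇒  y_C1 = -3 or -41/18
2. given y_C1 < -421/162: keep -3

-3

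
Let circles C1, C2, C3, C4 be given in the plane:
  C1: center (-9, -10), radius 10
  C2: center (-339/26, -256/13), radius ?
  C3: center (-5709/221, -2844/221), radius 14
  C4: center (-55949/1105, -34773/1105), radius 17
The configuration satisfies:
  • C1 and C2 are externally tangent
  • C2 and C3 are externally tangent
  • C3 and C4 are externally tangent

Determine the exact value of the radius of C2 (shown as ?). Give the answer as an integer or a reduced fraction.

1. [ext C1·C2]  r_C2² + 20r_C2 − 41/4 = 0  ⇒  r_C2 = 1/2 (r>0 drops 1)
2. [ext C2·C3]  r_C2² + 28r_C2 − 57/4 = 0  ⇒  r_C2 = 1/2 (r>0 drops 1)

1/2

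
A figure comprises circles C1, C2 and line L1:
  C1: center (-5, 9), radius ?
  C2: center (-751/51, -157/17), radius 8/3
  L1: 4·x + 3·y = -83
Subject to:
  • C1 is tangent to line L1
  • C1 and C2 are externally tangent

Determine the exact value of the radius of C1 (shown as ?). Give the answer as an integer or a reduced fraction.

18

1. [C1‖L1]  r_C1² − 324 = 0  ⇒  r_C1 = 18 (r>0 drops 1)
2. [ext C1·C2]  r_C1² + (16/3)r_C1 − 420 = 0  ⇒  r_C1 = 18 (r>0 drops 1)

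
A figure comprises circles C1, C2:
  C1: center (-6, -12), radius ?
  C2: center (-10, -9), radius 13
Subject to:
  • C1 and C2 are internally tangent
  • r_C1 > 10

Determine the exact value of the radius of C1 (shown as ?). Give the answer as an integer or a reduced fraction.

1. [int C1,C2]  r_C1² − 26r_C1 + 144 = 0  ⇒  r_C1 = 8 or 18
2. given r_C1 > 10: keep 18

18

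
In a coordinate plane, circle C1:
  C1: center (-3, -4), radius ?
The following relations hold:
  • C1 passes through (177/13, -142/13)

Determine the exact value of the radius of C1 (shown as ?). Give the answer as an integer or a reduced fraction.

18

1. [C1∋P]  r_C1² − 324 = 0  ⇒  r_C1 = 18 (r>0 drops 1)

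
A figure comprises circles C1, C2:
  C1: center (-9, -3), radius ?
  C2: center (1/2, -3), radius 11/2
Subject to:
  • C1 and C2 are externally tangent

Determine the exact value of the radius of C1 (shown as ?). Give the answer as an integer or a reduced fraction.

4

1. [ext C1·C2]  r_C1² + 11r_C1 − 60 = 0  ⇒  r_C1 = 4 (r>0 drops 1)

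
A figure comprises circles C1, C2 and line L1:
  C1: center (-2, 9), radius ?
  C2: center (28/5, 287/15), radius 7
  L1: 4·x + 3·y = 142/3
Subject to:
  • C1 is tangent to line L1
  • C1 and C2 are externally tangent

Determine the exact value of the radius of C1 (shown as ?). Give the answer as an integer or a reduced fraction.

17/3

1. [C1‖L1]  r_C1² − 289/9 = 0  ⇒  r_C1 = 17/3 (r>0 drops 1)
2. [ext C1·C2]  r_C1² + 14r_C1 − 1003/9 = 0  ⇒  r_C1 = 17/3 (r>0 drops 1)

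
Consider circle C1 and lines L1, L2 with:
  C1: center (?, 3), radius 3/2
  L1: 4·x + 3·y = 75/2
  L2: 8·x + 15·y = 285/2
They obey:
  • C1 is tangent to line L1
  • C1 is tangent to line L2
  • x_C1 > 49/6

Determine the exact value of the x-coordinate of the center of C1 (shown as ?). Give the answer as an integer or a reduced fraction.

1. [C1‖L1]  x_C1² − (57/4)x_C1 + 189/4 = 0  ⇒  x_C1 = 21/4 or 9
2. [C1‖L2]  x_C1² − (195/8)x_C1 + 1107/8 = 0  ⇒  x_C1 = 9 or 123/8

9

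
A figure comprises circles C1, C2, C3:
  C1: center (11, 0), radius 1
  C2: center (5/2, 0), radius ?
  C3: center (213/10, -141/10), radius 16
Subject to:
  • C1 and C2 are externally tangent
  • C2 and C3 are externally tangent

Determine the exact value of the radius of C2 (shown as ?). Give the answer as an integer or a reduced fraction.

1. [ext C1·C2]  r_C2² + 2r_C2 − 285/4 = 0  ⇒  r_C2 = 15/2 (r>0 drops 1)
2. [ext C2·C3]  r_C2² + 32r_C2 − 1185/4 = 0  ⇒  r_C2 = 15/2 (r>0 drops 1)

15/2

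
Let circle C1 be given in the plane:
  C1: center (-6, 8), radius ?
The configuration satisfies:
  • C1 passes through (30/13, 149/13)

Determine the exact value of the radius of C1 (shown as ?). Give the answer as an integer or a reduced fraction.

9

1. [C1∋P]  r_C1² − 81 = 0  ⇒  r_C1 = 9 (r>0 drops 1)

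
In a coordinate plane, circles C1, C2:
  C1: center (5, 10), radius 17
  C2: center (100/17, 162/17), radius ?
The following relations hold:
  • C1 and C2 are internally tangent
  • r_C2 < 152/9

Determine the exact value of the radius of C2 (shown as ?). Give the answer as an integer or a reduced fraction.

16

1. [int C1,C2]  r_C2² − 34r_C2 + 288 = 0  ⇒  r_C2 = 16 or 18
2. given r_C2 < 152/9: keep 16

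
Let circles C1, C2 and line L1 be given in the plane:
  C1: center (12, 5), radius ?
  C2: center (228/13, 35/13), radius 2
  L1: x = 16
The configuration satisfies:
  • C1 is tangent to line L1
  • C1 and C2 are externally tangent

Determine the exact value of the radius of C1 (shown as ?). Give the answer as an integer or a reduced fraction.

1. [C1‖L1]  r_C1² − 16 = 0  ⇒  r_C1 = 4 (r>0 drops 1)
2. [ext C1·C2]  r_C1² + 4r_C1 − 32 = 0  ⇒  r_C1 = 4 (r>0 drops 1)

4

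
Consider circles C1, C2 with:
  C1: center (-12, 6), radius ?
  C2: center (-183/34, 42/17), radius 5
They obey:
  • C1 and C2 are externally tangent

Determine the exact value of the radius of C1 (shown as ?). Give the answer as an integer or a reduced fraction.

1. [ext C1·C2]  r_C1² + 10r_C1 − 125/4 = 0  ⇒  r_C1 = 5/2 (r>0 drops 1)

5/2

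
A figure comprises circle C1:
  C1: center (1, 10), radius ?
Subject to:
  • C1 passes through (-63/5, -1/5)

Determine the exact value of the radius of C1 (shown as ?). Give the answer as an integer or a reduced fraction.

17

1. [C1∋P]  r_C1² − 289 = 0  ⇒  r_C1 = 17 (r>0 drops 1)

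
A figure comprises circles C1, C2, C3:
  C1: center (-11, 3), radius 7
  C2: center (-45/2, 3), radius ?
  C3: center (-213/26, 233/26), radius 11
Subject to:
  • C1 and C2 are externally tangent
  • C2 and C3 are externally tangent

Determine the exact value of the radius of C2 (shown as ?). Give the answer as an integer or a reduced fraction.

9/2

1. [ext C1·C2]  r_C2² + 14r_C2 − 333/4 = 0  ⇒  r_C2 = 9/2 (r>0 drops 1)
2. [ext C2·C3]  r_C2² + 22r_C2 − 477/4 = 0  ⇒  r_C2 = 9/2 (r>0 drops 1)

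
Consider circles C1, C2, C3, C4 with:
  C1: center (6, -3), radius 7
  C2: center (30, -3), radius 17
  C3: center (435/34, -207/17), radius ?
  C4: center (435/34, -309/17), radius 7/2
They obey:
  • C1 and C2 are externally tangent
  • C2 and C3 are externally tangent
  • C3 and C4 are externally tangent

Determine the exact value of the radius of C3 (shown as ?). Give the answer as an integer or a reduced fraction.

1. [ext C2·C3]  r_C3² + 34r_C3 − 365/4 = 0  ⇒  r_C3 = 5/2 (r>0 drops 1)
2. [ext C3·C4]  r_C3² + 7r_C3 − 95/4 = 0  ⇒  r_C3 = 5/2 (r>0 drops 1)

5/2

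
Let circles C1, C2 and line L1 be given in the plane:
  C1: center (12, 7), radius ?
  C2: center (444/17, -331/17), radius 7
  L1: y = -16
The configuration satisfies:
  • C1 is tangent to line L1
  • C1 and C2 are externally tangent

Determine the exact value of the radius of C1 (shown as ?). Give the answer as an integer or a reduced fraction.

1. [C1‖L1]  r_C1² − 529 = 0  ⇒  r_C1 = 23 (r>0 drops 1)
2. [ext C1·C2]  r_C1² + 14r_C1 − 851 = 0  ⇒  r_C1 = 23 (r>0 drops 1)

23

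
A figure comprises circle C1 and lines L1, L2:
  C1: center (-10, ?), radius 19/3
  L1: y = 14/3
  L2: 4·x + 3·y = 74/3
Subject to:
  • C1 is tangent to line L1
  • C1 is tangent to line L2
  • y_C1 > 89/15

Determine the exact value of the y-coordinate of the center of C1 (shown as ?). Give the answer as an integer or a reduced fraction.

1. [C1‖L1]  y_C1² − (28/3)y_C1 − 55/3 = 0  ⇒  y_C1 = -5/3 or 11
2. [C1‖L2]  y_C1² − (388/9)y_C1 + 3179/9 = 0  ⇒  y_C1 = 11 or 289/9

11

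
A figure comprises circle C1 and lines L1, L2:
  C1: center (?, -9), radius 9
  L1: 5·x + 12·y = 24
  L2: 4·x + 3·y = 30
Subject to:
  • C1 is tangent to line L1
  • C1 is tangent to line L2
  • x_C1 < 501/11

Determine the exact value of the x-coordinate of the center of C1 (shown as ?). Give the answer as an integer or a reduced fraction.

3

1. [C1‖L1]  x_C1² − (264/5)x_C1 + 747/5 = 0  ⇒  x_C1 = 3 or 249/5
2. [C1‖L2]  x_C1² − (57/2)x_C1 + 153/2 = 0  ⇒  x_C1 = 3 or 51/2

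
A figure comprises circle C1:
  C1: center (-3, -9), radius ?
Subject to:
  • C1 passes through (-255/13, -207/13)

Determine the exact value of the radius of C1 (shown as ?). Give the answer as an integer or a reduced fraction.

1. [C1∋P]  r_C1² − 324 = 0  ⇒  r_C1 = 18 (r>0 drops 1)

18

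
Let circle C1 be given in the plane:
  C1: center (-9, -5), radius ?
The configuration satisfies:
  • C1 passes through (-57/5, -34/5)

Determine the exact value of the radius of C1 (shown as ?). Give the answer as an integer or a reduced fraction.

3

1. [C1∋P]  r_C1² − 9 = 0  ⇒  r_C1 = 3 (r>0 drops 1)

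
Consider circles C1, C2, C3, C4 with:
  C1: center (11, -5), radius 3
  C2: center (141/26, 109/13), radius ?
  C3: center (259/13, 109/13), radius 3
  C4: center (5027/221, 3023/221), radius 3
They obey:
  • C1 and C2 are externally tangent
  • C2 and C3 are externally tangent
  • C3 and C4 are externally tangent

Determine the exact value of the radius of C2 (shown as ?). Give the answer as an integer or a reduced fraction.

1. [ext C1·C2]  r_C2² + 6r_C2 − 805/4 = 0  ⇒  r_C2 = 23/2 (r>0 drops 1)
2. [ext C2·C3]  r_C2² + 6r_C2 − 805/4 = 0  ⇒  r_C2 = 23/2 (r>0 drops 1)

23/2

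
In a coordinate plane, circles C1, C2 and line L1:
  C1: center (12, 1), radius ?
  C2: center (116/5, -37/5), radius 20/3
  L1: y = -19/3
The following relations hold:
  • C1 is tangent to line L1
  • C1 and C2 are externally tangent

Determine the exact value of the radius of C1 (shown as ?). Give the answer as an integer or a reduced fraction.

1. [C1‖L1]  r_C1² − 484/9 = 0  ⇒  r_C1 = 22/3 (r>0 drops 1)
2. [ext C1·C2]  r_C1² + (40/3)r_C1 − 1364/9 = 0  ⇒  r_C1 = 22/3 (r>0 drops 1)

22/3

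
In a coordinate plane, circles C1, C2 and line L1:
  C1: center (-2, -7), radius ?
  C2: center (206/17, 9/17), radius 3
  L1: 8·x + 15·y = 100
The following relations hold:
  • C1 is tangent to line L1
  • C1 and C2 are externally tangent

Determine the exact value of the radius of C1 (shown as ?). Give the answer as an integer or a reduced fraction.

13

1. [C1‖L1]  r_C1² − 169 = 0  ⇒  r_C1 = 13 (r>0 drops 1)
2. [ext C1·C2]  r_C1² + 6r_C1 − 247 = 0  ⇒  r_C1 = 13 (r>0 drops 1)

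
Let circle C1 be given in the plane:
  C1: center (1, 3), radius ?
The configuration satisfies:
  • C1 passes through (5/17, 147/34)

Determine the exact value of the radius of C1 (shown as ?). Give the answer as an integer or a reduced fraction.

1. [C1∋P]  r_C1² − 9/4 = 0  ⇒  r_C1 = 3/2 (r>0 drops 1)

3/2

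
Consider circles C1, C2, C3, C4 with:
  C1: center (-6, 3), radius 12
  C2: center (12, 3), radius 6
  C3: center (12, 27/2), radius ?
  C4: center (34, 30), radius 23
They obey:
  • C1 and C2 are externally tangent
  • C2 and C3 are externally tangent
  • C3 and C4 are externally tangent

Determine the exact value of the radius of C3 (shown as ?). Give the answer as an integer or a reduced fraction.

9/2

1. [ext C2·C3]  r_C3² + 12r_C3 − 297/4 = 0  ⇒  r_C3 = 9/2 (r>0 drops 1)
2. [ext C3·C4]  r_C3² + 46r_C3 − 909/4 = 0  ⇒  r_C3 = 9/2 (r>0 drops 1)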